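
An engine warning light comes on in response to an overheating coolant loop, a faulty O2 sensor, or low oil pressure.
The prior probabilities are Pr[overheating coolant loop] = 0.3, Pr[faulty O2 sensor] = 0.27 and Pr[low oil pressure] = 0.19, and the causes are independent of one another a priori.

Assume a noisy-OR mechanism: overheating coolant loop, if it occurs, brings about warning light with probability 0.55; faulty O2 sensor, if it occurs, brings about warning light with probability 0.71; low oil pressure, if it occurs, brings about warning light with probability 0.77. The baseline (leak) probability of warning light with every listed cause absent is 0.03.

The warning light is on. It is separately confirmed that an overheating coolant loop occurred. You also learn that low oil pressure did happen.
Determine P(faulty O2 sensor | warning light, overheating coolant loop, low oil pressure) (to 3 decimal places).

P(faulty O2 sensor | warning light, overheating coolant loop, low oil pressure) ≈ 0.285

Under noisy-OR, P(warning light | causes) = 1 − (1−0.03)·∏(1−qᵢ) over the active causes.
P(warning light | overheating coolant loop, low oil pressure) = 0.899605·0.73 + 0.970885·0.27 = 0.656712 + 0.262139 = 0.918851
The faulty O2 sensor-present share is 0.970885·0.27 = 0.262139.
P(faulty O2 sensor | warning light, overheating coolant loop, low oil pressure) = 0.262139 / 0.918851 ≈ 0.285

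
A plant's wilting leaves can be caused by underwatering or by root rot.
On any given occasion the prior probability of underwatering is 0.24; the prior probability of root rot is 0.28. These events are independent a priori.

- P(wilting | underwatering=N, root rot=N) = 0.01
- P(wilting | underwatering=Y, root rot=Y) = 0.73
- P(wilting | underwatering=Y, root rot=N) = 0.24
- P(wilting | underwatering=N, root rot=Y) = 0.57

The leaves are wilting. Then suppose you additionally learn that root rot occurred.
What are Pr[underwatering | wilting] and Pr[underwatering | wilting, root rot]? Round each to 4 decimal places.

Numerator (weight on configurations with underwatering): 0.041472 + 0.049056 = 0.090528
Normalizer over all consistent configurations: 0.01×0.76×0.72 + 0.57×0.76×0.28 + 0.24×0.24×0.72 + 0.73×0.24×0.28 = 0.217296
Posterior = 0.090528 / 0.217296 ≈ 0.4166

With the extra evidence:
Enumerate both values of underwatering and weight by the priors:
  P(wilting | root rot) = 0.57×0.76 + 0.73×0.24
        = 0.433200 + 0.175200 = 0.608400
Configurations with underwatering contribute 0.175200, so
  P(underwatering | wilting, root rot) = 0.175200 / 0.608400 ≈ 0.2880
Conditioning on root rot lowers the posterior on underwatering: the classic explaining-away effect in a common-effect structure.

Pr[underwatering | wilting] ≈ 0.4166; Pr[underwatering | wilting, root rot] ≈ 0.2880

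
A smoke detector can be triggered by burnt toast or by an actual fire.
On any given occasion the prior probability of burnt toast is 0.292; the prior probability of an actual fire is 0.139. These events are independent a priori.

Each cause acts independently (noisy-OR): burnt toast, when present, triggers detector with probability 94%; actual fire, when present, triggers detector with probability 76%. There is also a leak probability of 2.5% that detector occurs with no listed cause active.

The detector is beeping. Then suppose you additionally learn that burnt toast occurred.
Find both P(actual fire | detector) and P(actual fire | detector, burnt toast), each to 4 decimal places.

P(actual fire | detector) ≈ 0.3142; P(actual fire | detector, burnt toast) ≈ 0.1446

Under noisy-OR, P(detector | causes) = 1 − (1−0.025)·∏(1−qᵢ) over the active causes.
Enumerate the 4 (burnt toast, actual fire) configurations and weight by the priors:
  P(detector) = 0.025*0.708*0.861 + 0.766*0.708*0.139 + 0.9415*0.292*0.861 + 0.98596*0.292*0.139
        = 0.015240 + 0.075384 + 0.236704 + 0.040018 = 0.367346
The terms with actual fire present sum to 0.115402, so
  P(actual fire | detector) = 0.115402 / 0.367346 ≈ 0.3142

Now also conditioning on burnt toast=true:
P(detector | burnt toast) = 0.9415·0.861 + 0.98596·0.139 = 0.810631 + 0.137048 = 0.947679
Restricting to configurations with actual fire present: 0.98596·0.139 = 0.137048.
Hence the posterior is 0.137048/0.947679 ≈ 0.1446.
The drop from 0.3142 to 0.1446 is the explaining-away (discounting) effect.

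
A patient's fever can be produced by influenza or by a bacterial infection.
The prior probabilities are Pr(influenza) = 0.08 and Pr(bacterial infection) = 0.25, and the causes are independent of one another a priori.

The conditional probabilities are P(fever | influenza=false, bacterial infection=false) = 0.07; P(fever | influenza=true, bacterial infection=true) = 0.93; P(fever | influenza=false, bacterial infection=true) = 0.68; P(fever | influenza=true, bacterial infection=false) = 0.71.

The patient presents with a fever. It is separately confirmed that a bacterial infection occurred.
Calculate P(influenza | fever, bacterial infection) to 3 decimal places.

P(influenza | fever, bacterial infection) ≈ 0.106

P(fever | bacterial infection) = 0.68×0.92 + 0.93×0.08 = 0.625600 + 0.074400 = 0.700000
The influenza-present share is 0.93×0.08 = 0.074400.
So P(influenza | fever, bacterial infection) = 0.074400/0.700000 ≈ 0.106.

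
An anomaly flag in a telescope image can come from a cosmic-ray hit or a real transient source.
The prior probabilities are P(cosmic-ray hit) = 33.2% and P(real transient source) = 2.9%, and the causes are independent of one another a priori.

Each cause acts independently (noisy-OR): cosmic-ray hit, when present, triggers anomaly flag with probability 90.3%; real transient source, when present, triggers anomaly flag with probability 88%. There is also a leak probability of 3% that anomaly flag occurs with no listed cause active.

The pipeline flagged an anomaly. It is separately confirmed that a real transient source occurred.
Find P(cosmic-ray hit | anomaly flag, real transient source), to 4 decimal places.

P(cosmic-ray hit | anomaly flag, real transient source) ≈ 0.3574

Under noisy-OR, P(anomaly flag | causes) = 1 − (1−0.03)·∏(1−qᵢ) over the active causes.
By total probability over both values of cosmic-ray hit:
  P(anomaly flag | real transient source) = 0.8836·0.668 + 0.988709·0.332
        = 0.590245 + 0.328251 = 0.918496
Configurations with cosmic-ray hit contribute 0.328251, so
  P(cosmic-ray hit | anomaly flag, real transient source) = 0.328251 / 0.918496 ≈ 0.3574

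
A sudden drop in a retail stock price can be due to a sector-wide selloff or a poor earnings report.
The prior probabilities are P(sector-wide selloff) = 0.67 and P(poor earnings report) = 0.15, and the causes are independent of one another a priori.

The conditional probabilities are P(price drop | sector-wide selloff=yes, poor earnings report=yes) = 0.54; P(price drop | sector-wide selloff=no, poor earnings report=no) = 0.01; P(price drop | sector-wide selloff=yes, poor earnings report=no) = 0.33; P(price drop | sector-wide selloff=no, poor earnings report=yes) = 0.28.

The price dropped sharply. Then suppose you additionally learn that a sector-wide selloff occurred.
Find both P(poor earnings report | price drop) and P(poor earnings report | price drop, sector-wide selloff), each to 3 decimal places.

Sum P(price drop|·) weighted by the priors over the 4 (sector-wide selloff, poor earnings report) configurations:
  P(price drop) = 0.01·0.33·0.85 + 0.28·0.33·0.15 + 0.33·0.67·0.85 + 0.54·0.67·0.15
        = 0.002805 + 0.013860 + 0.187935 + 0.054270 = 0.258870
The terms with poor earnings report present sum to 0.068130, so
  P(poor earnings report | price drop) = 0.068130 / 0.258870 ≈ 0.263

Now condition on the additional information:
Enumerate both values of poor earnings report and weight by the priors:
  P(price drop | sector-wide selloff) = 0.33*0.85 + 0.54*0.15
        = 0.280500 + 0.081000 = 0.361500
Configurations with poor earnings report contribute 0.081000, so
  P(poor earnings report | price drop, sector-wide selloff) = 0.081000 / 0.361500 ≈ 0.224
Conditioning on sector-wide selloff lowers the posterior on poor earnings report: the classic explaining-away effect in a common-effect structure.

P(poor earnings report | price drop) ≈ 0.263; P(poor earnings report | price drop, sector-wide selloff) ≈ 0.224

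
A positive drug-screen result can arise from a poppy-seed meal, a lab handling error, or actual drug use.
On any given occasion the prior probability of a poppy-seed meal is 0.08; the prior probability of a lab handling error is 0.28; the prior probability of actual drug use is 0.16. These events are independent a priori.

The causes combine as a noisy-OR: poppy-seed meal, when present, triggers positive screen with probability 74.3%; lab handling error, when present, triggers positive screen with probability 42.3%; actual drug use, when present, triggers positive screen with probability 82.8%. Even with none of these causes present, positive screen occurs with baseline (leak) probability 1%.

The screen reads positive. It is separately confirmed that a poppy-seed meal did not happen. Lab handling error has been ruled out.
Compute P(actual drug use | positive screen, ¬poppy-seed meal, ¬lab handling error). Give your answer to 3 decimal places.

P(actual drug use | positive screen, ¬poppy-seed meal, ¬lab handling error) ≈ 0.940

Under noisy-OR, P(positive screen | causes) = 1 − (1−0.01)·∏(1−qᵢ) over the active causes.
P(positive screen | ¬poppy-seed meal, ¬lab handling error) = 0.01×0.84 + 0.82972×0.16 = 0.008400 + 0.132755 = 0.141155
The actual drug use-present share is 0.82972×0.16 = 0.132755.
P(actual drug use | positive screen, ¬poppy-seed meal, ¬lab handling error) = 0.132755 / 0.141155 ≈ 0.940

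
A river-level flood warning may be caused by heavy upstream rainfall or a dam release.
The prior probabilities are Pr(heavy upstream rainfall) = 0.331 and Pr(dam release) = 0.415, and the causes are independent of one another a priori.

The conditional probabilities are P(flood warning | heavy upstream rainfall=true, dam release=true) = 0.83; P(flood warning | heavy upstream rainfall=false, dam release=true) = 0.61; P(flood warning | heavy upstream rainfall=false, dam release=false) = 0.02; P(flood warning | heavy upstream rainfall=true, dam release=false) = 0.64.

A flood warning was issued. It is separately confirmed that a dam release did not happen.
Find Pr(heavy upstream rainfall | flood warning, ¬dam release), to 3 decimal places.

Pr(heavy upstream rainfall | flood warning, ¬dam release) ≈ 0.941

Sum P(flood warning|·) weighted by the priors over both values of heavy upstream rainfall:
  P(flood warning | ¬dam release) = 0.02·0.669 + 0.64·0.331
        = 0.013380 + 0.211840 = 0.225220
Keeping only the heavy upstream rainfall-present terms gives 0.211840, so
  P(heavy upstream rainfall | flood warning, ¬dam release) = 0.211840 / 0.225220 ≈ 0.941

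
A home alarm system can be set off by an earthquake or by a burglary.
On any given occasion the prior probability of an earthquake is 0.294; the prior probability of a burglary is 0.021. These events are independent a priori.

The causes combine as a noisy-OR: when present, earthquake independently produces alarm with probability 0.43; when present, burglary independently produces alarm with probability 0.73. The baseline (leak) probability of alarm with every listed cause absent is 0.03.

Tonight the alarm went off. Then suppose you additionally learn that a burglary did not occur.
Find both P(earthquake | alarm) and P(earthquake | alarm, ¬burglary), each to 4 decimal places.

P(earthquake | alarm) ≈ 0.8087; P(earthquake | alarm, ¬burglary) ≈ 0.8612

Under noisy-OR, P(alarm | causes) = 1 − (1−0.03)·∏(1−qᵢ) over the active causes.
P(alarm) = 0.03×0.706×0.979 + 0.7381×0.706×0.021 + 0.4471×0.294×0.979 + 0.850717×0.294×0.021 = 0.020735 + 0.010943 + 0.128687 + 0.005252 = 0.165617
Of this, 0.133939 comes from 0.128687 + 0.005252 (the earthquake=true cases).
P(earthquake | alarm) = 0.133939 / 0.165617 ≈ 0.8087

Now also conditioning on burglary≠true:
Weight on earthquake=true, given the evidence: 0.4471*0.294 = 0.131447
Denominator P(alarm | ¬burglary): 0.03*0.706 + 0.4471*0.294 = 0.152627
Posterior = 0.131447 / 0.152627 ≈ 0.8612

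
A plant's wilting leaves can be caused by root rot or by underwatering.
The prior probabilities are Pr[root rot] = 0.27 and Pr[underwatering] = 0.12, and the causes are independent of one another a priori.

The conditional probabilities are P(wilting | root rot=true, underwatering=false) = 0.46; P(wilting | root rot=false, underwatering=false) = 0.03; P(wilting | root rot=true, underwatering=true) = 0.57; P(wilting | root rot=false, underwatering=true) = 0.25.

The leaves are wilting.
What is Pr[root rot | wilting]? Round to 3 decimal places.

For the numerator, keep only root rot=true terms: 0.109296 + 0.018468 = 0.127764
The normalizing constant is 0.03·0.73·0.88 + 0.25·0.73·0.12 + 0.46·0.27·0.88 + 0.57·0.27·0.12 = 0.168936
P(root rot | wilting) = 0.127764/0.168936 ≈ 0.756

Pr[root rot | wilting] ≈ 0.756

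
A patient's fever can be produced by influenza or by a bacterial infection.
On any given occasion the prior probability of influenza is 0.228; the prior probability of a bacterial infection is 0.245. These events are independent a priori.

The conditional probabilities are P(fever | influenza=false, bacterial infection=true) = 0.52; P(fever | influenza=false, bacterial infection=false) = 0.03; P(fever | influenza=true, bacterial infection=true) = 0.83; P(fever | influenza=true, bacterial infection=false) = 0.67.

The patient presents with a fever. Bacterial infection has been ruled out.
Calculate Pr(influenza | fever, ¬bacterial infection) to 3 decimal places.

Pr(influenza | fever, ¬bacterial infection) ≈ 0.868

Numerator (weight on configurations with influenza): 0.67·0.228 = 0.152760
Denominator P(fever | ¬bacterial infection): 0.03·0.772 + 0.67·0.228 = 0.175920
P(influenza | fever, ¬bacterial infection) = 0.152760/0.175920 ≈ 0.868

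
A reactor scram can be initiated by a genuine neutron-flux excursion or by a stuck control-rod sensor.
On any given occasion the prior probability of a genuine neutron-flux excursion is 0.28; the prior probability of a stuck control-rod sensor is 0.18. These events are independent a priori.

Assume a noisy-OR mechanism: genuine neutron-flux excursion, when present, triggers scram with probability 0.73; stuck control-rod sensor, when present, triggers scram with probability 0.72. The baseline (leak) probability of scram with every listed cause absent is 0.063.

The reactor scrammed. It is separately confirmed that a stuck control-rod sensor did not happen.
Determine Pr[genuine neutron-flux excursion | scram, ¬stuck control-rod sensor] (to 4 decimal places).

Pr[genuine neutron-flux excursion | scram, ¬stuck control-rod sensor] ≈ 0.8218

Under noisy-OR, P(scram | causes) = 1 − (1−0.063)·∏(1−qᵢ) over the active causes.
P(scram | ¬stuck control-rod sensor) = 0.063·0.72 + 0.74701·0.28 = 0.045360 + 0.209163 = 0.254523
Restricting to configurations with genuine neutron-flux excursion present: 0.74701·0.28 = 0.209163.
Hence the posterior is 0.209163/0.254523 ≈ 0.8218.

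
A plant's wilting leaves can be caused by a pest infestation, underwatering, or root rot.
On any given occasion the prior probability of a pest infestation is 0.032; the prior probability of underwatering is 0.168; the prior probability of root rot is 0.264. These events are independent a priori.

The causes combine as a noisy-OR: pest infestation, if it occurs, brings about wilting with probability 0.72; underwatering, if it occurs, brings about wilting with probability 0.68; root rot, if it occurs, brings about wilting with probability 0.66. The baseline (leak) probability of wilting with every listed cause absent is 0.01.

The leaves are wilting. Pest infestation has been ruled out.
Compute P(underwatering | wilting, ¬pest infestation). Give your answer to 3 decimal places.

P(underwatering | wilting, ¬pest infestation) ≈ 0.450

Under noisy-OR, P(wilting | causes) = 1 − (1−0.01)·∏(1−qᵢ) over the active causes.
Sum P(wilting|·) weighted by the priors over the 4 (underwatering, root rot) configurations:
  P(wilting | ¬pest infestation) = 0.01·0.832·0.736 + 0.6634·0.832·0.264 + 0.6832·0.168·0.736 + 0.892288·0.168·0.264
        = 0.006124 + 0.145714 + 0.084476 + 0.039575 = 0.275889
Keeping only the underwatering-present terms gives 0.124051, so
  P(underwatering | wilting, ¬pest infestation) = 0.124051 / 0.275889 ≈ 0.450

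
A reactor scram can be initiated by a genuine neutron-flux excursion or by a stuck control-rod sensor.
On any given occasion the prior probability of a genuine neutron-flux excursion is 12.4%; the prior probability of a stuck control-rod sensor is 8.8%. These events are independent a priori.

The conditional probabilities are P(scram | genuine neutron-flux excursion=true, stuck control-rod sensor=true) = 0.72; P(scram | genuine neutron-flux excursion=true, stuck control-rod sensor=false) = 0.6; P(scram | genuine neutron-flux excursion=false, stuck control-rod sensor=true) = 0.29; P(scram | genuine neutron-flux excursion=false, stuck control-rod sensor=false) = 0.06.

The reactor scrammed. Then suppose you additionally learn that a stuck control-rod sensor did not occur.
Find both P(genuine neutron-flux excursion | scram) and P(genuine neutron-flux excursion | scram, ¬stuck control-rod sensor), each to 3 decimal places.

P(genuine neutron-flux excursion | scram) ≈ 0.519; P(genuine neutron-flux excursion | scram, ¬stuck control-rod sensor) ≈ 0.586

P(scram) = 0.06*0.876*0.912 + 0.29*0.876*0.088 + 0.6*0.124*0.912 + 0.72*0.124*0.088 = 0.047935 + 0.022356 + 0.067853 + 0.007857 = 0.146001
The genuine neutron-flux excursion-present share is 0.067853 + 0.007857 = 0.075710.
P(genuine neutron-flux excursion | scram) = 0.075710 / 0.146001 ≈ 0.519

Now also conditioning on stuck control-rod sensor≠true:
P(scram | ¬stuck control-rod sensor) = 0.06·0.876 + 0.6·0.124 = 0.052560 + 0.074400 = 0.126960
Restricting to configurations with genuine neutron-flux excursion present: 0.6·0.124 = 0.074400.
Hence the posterior is 0.074400/0.126960 ≈ 0.586.
With stuck control-rod sensor excluded, genuine neutron-flux excursion must carry more of the explanatory weight for the scram.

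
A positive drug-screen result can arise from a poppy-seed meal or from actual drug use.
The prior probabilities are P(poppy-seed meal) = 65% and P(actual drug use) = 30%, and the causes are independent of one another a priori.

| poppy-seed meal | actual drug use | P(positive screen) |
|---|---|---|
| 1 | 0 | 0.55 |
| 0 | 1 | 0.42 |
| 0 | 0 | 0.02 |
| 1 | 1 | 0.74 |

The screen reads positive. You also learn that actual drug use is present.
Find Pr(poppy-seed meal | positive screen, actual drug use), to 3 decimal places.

Enumerate both values of poppy-seed meal and weight by the priors:
  P(positive screen | actual drug use) = 0.42×0.35 + 0.74×0.65
        = 0.147000 + 0.481000 = 0.628000
The terms with poppy-seed meal present sum to 0.481000, so
  P(poppy-seed meal | positive screen, actual drug use) = 0.481000 / 0.628000 ≈ 0.766

Pr(poppy-seed meal | positive screen, actual drug use) ≈ 0.766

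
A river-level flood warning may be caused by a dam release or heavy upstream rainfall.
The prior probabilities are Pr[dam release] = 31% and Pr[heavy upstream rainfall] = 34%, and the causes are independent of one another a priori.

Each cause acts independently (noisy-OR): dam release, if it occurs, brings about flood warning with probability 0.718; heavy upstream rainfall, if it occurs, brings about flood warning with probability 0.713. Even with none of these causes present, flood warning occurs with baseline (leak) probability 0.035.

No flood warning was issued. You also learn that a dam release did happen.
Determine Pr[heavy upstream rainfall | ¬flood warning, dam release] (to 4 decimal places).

Pr[heavy upstream rainfall | ¬flood warning, dam release] ≈ 0.1288

Under noisy-OR, P(flood warning | causes) = 1 − (1−0.035)·∏(1−qᵢ) over the active causes.
Enumerate both values of heavy upstream rainfall and weight by the priors:
  P(¬flood warning | dam release) = 0.27213*0.66 + 0.078101*0.34
        = 0.179606 + 0.026554 = 0.206160
Keeping only the heavy upstream rainfall-present terms gives 0.026554, so
  P(heavy upstream rainfall | ¬flood warning, dam release) = 0.026554 / 0.206160 ≈ 0.1288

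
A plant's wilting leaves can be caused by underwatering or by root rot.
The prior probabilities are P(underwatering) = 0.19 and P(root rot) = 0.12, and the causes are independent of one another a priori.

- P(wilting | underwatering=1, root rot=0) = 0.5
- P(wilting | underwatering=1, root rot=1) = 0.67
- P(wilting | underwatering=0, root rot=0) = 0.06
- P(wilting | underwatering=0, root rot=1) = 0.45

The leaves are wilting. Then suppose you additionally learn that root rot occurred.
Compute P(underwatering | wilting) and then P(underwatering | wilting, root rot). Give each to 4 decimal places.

P(underwatering | wilting) ≈ 0.5334; P(underwatering | wilting, root rot) ≈ 0.2588

For the numerator, keep only underwatering=true terms: 0.083600 + 0.015276 = 0.098876
Normalizer over all consistent configurations: 0.06×0.81×0.88 + 0.45×0.81×0.12 + 0.5×0.19×0.88 + 0.67×0.19×0.12 = 0.185384
P(underwatering | wilting) = 0.098876/0.185384 ≈ 0.5334

With the extra evidence:
Weight on underwatering=true, given the evidence: 0.67·0.19 = 0.127300
The normalizing constant is 0.45·0.81 + 0.67·0.19 = 0.491800
P(underwatering | wilting, root rot) = 0.127300/0.491800 ≈ 0.2588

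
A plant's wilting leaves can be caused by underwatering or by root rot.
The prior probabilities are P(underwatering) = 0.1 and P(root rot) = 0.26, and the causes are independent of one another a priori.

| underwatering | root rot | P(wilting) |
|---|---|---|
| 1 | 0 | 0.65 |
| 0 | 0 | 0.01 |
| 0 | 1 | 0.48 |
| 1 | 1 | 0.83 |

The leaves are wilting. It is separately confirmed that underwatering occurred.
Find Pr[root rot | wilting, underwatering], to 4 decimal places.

For the numerator, keep only root rot=true terms: 0.83*0.26 = 0.215800
The normalizing constant is 0.65*0.74 + 0.83*0.26 = 0.696800
P(root rot | wilting, underwatering) = 0.215800/0.696800 ≈ 0.3097

Pr[root rot | wilting, underwatering] ≈ 0.3097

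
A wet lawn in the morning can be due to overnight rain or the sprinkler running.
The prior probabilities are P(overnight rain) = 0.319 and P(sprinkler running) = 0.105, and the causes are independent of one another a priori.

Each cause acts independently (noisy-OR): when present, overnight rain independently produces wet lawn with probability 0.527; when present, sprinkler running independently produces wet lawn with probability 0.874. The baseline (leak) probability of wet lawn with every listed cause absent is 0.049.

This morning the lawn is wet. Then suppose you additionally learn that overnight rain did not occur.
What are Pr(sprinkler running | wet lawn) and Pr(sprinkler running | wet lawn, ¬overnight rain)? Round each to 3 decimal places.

Under noisy-OR, P(wet lawn | causes) = 1 − (1−0.049)·∏(1−qᵢ) over the active causes.
P(wet lawn) = 0.049×0.681×0.895 + 0.880174×0.681×0.105 + 0.550177×0.319×0.895 + 0.943322×0.319×0.105 = 0.029865 + 0.062937 + 0.157078 + 0.031597 = 0.281477
Restricting to configurations with sprinkler running present: 0.062937 + 0.031597 = 0.094534.
So P(sprinkler running | wet lawn) = 0.094534/0.281477 ≈ 0.336.

Now also conditioning on overnight rain≠true:
Sum P(wet lawn|·) weighted by the priors over both values of sprinkler running:
  P(wet lawn | ¬overnight rain) = 0.049·0.895 + 0.880174·0.105
        = 0.043855 + 0.092418 = 0.136273
The terms with sprinkler running present sum to 0.092418, so
  P(sprinkler running | wet lawn, ¬overnight rain) = 0.092418 / 0.136273 ≈ 0.678

Pr(sprinkler running | wet lawn) ≈ 0.336; Pr(sprinkler running | wet lawn, ¬overnight rain) ≈ 0.678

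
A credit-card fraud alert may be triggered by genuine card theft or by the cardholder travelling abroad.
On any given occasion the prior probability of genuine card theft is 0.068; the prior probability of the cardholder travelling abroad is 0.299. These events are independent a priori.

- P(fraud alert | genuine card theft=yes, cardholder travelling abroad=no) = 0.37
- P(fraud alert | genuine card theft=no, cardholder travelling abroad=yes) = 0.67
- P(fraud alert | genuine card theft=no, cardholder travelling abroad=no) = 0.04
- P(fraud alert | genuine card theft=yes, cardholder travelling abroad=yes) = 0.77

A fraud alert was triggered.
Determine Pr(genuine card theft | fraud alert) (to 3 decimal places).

For the numerator, keep only genuine card theft=true terms: 0.017637 + 0.015656 = 0.033293
Normalizer over all consistent configurations: 0.04*0.932*0.701 + 0.67*0.932*0.299 + 0.37*0.068*0.701 + 0.77*0.068*0.299 = 0.246134
Posterior = 0.033293 / 0.246134 ≈ 0.135

Pr(genuine card theft | fraud alert) ≈ 0.135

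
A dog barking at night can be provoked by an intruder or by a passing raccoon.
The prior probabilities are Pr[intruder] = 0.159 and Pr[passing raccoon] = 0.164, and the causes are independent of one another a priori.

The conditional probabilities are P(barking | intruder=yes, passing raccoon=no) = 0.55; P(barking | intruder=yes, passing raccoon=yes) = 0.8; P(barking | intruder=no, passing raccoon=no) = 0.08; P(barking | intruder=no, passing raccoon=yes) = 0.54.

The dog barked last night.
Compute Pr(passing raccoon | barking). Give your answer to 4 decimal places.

Weight on passing raccoon=true, given the evidence: 0.074479 + 0.020861 = 0.095340
The normalizing constant is 0.08·0.841·0.836 + 0.54·0.841·0.164 + 0.55·0.159·0.836 + 0.8·0.159·0.164 = 0.224694
Posterior = 0.095340 / 0.224694 ≈ 0.4243

Pr(passing raccoon | barking) ≈ 0.4243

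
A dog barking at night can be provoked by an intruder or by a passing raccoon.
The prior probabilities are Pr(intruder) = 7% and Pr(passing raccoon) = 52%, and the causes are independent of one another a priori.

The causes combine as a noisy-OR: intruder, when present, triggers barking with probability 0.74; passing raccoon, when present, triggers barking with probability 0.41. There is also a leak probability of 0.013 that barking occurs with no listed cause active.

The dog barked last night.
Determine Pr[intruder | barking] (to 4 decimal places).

Pr[intruder | barking] ≈ 0.2119

Under noisy-OR, P(barking | causes) = 1 − (1−0.013)·∏(1−qᵢ) over the active causes.
Weight on intruder=true, given the evidence: 0.024978 + 0.030889 = 0.055867
The normalizing constant is 0.013×0.93×0.48 + 0.41767×0.93×0.52 + 0.74338×0.07×0.48 + 0.848594×0.07×0.52 = 0.263655
P(intruder | barking) = 0.055867/0.263655 ≈ 0.2119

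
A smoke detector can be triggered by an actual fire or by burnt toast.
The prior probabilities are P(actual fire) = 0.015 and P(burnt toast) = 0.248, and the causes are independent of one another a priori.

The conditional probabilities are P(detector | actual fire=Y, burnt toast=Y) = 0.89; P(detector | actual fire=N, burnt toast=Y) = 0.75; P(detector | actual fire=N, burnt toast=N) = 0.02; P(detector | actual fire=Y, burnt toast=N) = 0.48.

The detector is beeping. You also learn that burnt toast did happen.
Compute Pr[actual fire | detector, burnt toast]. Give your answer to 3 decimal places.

Numerator (weight on configurations with actual fire): 0.89*0.015 = 0.013350
The normalizing constant is 0.75*0.985 + 0.89*0.015 = 0.752100
P(actual fire | detector, burnt toast) = 0.013350/0.752100 ≈ 0.018

Pr[actual fire | detector, burnt toast] ≈ 0.018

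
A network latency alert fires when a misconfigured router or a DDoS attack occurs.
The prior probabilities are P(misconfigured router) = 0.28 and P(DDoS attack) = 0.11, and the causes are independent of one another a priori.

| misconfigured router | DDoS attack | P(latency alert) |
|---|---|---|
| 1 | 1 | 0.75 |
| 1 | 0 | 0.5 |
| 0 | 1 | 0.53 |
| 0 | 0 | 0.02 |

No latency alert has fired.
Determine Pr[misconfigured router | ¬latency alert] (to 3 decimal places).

Pr[misconfigured router | ¬latency alert] ≈ 0.166

By total probability over the 4 (misconfigured router, DDoS attack) configurations:
  P(¬latency alert) = 0.98*0.72*0.89 + 0.47*0.72*0.11 + 0.5*0.28*0.89 + 0.25*0.28*0.11
        = 0.627984 + 0.037224 + 0.124600 + 0.007700 = 0.797508
Configurations with misconfigured router contribute 0.132300, so
  P(misconfigured router | ¬latency alert) = 0.132300 / 0.797508 ≈ 0.166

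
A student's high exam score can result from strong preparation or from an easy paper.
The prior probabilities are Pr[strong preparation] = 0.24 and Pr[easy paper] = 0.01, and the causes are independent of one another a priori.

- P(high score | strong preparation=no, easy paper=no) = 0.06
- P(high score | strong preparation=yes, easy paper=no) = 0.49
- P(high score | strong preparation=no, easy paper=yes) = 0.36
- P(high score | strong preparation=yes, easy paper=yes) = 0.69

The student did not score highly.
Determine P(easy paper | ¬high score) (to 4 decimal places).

Weight on easy paper=true, given the evidence: 0.004864 + 0.000744 = 0.005608
Normalizer over all consistent configurations: 0.94×0.76×0.99 + 0.64×0.76×0.01 + 0.51×0.24×0.99 + 0.31×0.24×0.01 = 0.834040
P(easy paper | ¬high score) = 0.005608/0.834040 ≈ 0.0067

P(easy paper | ¬high score) ≈ 0.0067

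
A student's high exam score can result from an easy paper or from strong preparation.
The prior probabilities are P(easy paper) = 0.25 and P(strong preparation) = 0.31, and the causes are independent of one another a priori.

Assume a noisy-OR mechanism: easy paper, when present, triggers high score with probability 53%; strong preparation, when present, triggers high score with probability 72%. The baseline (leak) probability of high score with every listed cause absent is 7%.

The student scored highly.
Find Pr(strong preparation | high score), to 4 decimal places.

Pr(strong preparation | high score) ≈ 0.6428

Under noisy-OR, P(high score | causes) = 1 − (1−0.07)·∏(1−qᵢ) over the active causes.
Numerator (weight on configurations with strong preparation): 0.171957 + 0.068015 = 0.239972
The normalizing constant is 0.07×0.75×0.69 + 0.7396×0.75×0.31 + 0.5629×0.25×0.69 + 0.877612×0.25×0.31 = 0.373297
Posterior = 0.239972 / 0.373297 ≈ 0.6428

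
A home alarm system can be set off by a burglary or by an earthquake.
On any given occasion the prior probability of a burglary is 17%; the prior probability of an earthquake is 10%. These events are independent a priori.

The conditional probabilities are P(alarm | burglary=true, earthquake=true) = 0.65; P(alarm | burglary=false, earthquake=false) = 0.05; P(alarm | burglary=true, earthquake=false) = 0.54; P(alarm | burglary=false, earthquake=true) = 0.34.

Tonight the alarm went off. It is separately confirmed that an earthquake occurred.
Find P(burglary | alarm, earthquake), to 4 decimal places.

Weight on burglary=true, given the evidence: 0.65*0.17 = 0.110500
Denominator P(alarm | earthquake): 0.34*0.83 + 0.65*0.17 = 0.392700
Posterior = 0.110500 / 0.392700 ≈ 0.2814

P(burglary | alarm, earthquake) ≈ 0.2814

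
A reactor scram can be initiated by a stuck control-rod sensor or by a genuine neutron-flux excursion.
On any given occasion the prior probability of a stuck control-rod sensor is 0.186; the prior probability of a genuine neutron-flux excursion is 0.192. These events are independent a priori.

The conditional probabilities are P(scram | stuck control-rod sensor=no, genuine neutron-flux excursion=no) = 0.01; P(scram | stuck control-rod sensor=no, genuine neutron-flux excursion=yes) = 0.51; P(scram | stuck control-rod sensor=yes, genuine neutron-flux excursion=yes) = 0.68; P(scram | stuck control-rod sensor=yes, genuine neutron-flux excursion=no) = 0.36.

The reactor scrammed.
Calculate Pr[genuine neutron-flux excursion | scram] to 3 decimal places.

Numerator (weight on configurations with genuine neutron-flux excursion): 0.079707 + 0.024284 = 0.103991
Normalizer over all consistent configurations: 0.01×0.814×0.808 + 0.51×0.814×0.192 + 0.36×0.186×0.808 + 0.68×0.186×0.192 = 0.164672
Posterior = 0.103991 / 0.164672 ≈ 0.632

Pr[genuine neutron-flux excursion | scram] ≈ 0.632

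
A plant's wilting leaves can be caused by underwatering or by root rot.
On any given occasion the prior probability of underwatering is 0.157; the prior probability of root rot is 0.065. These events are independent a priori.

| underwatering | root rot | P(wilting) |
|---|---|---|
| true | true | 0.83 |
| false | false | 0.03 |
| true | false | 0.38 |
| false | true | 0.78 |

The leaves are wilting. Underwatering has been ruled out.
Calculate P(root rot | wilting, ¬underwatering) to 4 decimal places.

Weight on root rot=true, given the evidence: 0.78×0.065 = 0.050700
Denominator P(wilting | ¬underwatering): 0.03×0.935 + 0.78×0.065 = 0.078750
P(root rot | wilting, ¬underwatering) = 0.050700/0.078750 ≈ 0.6438

P(root rot | wilting, ¬underwatering) ≈ 0.6438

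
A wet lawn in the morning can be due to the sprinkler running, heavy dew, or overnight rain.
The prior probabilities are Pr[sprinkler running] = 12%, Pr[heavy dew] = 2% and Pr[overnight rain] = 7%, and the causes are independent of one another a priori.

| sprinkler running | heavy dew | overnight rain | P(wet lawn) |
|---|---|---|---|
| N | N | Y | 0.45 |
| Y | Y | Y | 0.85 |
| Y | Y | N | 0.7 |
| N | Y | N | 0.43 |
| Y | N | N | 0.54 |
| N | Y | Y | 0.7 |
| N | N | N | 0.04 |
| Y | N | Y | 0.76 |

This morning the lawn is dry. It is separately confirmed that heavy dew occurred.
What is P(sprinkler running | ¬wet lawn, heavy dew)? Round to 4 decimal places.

Enumerate the 4 (sprinkler running, overnight rain) configurations and weight by the priors:
  P(¬wet lawn | heavy dew) = 0.57×0.88×0.93 + 0.3×0.88×0.07 + 0.3×0.12×0.93 + 0.15×0.12×0.07
        = 0.466488 + 0.018480 + 0.033480 + 0.001260 = 0.519708
The terms with sprinkler running present sum to 0.034740, so
  P(sprinkler running | ¬wet lawn, heavy dew) = 0.034740 / 0.519708 ≈ 0.0668

P(sprinkler running | ¬wet lawn, heavy dew) ≈ 0.0668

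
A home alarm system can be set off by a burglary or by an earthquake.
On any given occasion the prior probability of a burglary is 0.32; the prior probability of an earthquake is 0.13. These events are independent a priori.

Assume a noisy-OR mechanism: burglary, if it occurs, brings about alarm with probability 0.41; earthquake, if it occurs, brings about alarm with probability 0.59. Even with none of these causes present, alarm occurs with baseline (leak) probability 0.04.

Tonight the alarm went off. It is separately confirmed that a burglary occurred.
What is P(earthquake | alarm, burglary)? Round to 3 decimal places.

Under noisy-OR, P(alarm | causes) = 1 − (1−0.04)·∏(1−qᵢ) over the active causes.
P(alarm | burglary) = 0.4336×0.87 + 0.767776×0.13 = 0.377232 + 0.099811 = 0.477043
Restricting to configurations with earthquake present: 0.767776×0.13 = 0.099811.
P(earthquake | alarm, burglary) = 0.099811 / 0.477043 ≈ 0.209

P(earthquake | alarm, burglary) ≈ 0.209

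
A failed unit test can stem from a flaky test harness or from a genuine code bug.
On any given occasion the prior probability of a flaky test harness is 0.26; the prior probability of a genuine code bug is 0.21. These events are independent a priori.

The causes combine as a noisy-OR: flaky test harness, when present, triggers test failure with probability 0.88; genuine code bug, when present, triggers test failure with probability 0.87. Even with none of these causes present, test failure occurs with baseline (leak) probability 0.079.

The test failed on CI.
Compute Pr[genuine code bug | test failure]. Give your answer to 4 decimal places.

Under noisy-OR, P(test failure | causes) = 1 − (1−0.079)·∏(1−qᵢ) over the active causes.
Enumerate the 4 (flaky test harness, genuine code bug) configurations and weight by the priors:
  P(test failure) = 0.079·0.74·0.79 + 0.88027·0.74·0.21 + 0.88948·0.26·0.79 + 0.985632·0.26·0.21
        = 0.046183 + 0.136794 + 0.182699 + 0.053816 = 0.419492
Keeping only the genuine code bug-present terms gives 0.190610, so
  P(genuine code bug | test failure) = 0.190610 / 0.419492 ≈ 0.4544

Pr[genuine code bug | test failure] ≈ 0.4544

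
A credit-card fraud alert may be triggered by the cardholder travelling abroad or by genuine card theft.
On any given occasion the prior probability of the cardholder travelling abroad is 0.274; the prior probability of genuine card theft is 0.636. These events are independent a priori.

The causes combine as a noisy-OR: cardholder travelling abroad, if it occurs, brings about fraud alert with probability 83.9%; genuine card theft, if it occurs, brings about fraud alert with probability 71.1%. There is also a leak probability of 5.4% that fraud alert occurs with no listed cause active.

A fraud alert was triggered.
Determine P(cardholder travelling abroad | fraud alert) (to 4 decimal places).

P(cardholder travelling abroad | fraud alert) ≈ 0.4179

Under noisy-OR, P(fraud alert | causes) = 1 − (1−0.054)·∏(1−qᵢ) over the active causes.
For the numerator, keep only cardholder travelling abroad=true terms: 0.084546 + 0.166594 = 0.251140
Normalizer over all consistent configurations: 0.054*0.726*0.364 + 0.726606*0.726*0.636 + 0.847694*0.274*0.364 + 0.955984*0.274*0.636 = 0.600910
Posterior = 0.251140 / 0.600910 ≈ 0.4179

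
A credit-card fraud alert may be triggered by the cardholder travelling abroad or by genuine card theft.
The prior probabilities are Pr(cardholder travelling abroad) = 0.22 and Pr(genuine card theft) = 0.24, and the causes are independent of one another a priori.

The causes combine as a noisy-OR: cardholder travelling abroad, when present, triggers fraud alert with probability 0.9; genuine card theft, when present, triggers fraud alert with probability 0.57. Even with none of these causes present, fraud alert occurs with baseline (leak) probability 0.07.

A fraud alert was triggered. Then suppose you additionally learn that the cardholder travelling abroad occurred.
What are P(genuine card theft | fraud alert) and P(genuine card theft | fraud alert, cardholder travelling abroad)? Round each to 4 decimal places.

P(genuine card theft | fraud alert) ≈ 0.4577; P(genuine card theft | fraud alert, cardholder travelling abroad) ≈ 0.2505

Under noisy-OR, P(fraud alert | causes) = 1 − (1−0.07)·∏(1−qᵢ) over the active causes.
Numerator (weight on configurations with genuine card theft): 0.112339 + 0.050689 = 0.163028
Normalizer over all consistent configurations: 0.07×0.78×0.76 + 0.6001×0.78×0.24 + 0.907×0.22×0.76 + 0.96001×0.22×0.24 = 0.356174
Posterior = 0.163028 / 0.356174 ≈ 0.4577

Now condition on the additional information:
P(fraud alert | cardholder travelling abroad) = 0.907·0.76 + 0.96001·0.24 = 0.689320 + 0.230402 = 0.919722
The genuine card theft-present share is 0.96001·0.24 = 0.230402.
So P(genuine card theft | fraud alert, cardholder travelling abroad) = 0.230402/0.919722 ≈ 0.2505.
This is intercausal reasoning (explaining away): once cardholder travelling abroad accounts for the fraud alert, genuine card theft becomes less likely.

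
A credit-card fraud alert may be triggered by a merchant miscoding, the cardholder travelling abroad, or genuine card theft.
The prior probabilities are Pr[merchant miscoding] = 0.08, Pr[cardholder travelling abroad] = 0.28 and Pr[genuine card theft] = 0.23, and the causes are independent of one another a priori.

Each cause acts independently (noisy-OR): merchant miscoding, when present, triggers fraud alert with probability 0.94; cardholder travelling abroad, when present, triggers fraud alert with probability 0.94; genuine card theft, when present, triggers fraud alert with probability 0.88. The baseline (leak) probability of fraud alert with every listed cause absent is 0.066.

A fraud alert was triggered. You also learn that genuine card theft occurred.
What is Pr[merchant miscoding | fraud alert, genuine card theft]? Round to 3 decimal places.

Under noisy-OR, P(fraud alert | causes) = 1 − (1−0.066)·∏(1−qᵢ) over the active causes.
P(fraud alert | genuine card theft) = 0.88792*0.92*0.72 + 0.993275*0.92*0.28 + 0.993275*0.08*0.72 + 0.999597*0.08*0.28 = 0.588158 + 0.255868 + 0.057213 + 0.022391 = 0.923630
Restricting to configurations with merchant miscoding present: 0.057213 + 0.022391 = 0.079604.
Hence the posterior is 0.079604/0.923630 ≈ 0.086.

Pr[merchant miscoding | fraud alert, genuine card theft] ≈ 0.086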